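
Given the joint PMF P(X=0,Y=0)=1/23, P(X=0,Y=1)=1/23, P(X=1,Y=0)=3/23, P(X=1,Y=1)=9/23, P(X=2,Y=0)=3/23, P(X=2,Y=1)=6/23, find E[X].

First find marginal of X:
P(X=0) = 2/23
P(X=1) = 12/23
P(X=2) = 9/23
E[X] = 0 × 2/23 + 1 × 12/23 + 2 × 9/23 = 30/23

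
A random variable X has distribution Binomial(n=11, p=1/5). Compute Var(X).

For X ~ Binomial(n=11, p=1/5):
Var(X) = \frac{44}{25}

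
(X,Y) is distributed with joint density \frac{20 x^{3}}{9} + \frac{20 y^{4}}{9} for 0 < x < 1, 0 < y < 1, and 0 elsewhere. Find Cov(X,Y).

E[XY] = ∫∫ xy × f(x,y) dx dy = \frac{11}{27}
E[X] = \frac{2}{3}
E[Y] = \frac{35}{54}
Cov(X,Y) = E[XY] - E[X]E[Y] = - \frac{2}{81}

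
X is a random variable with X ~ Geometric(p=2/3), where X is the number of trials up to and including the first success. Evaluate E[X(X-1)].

E[X(X-1)] = E[X² - X] = E[X²] - E[X]
E[X] = \frac{3}{2}
E[X²] = Var(X) + (E[X])² = \frac{3}{4} + (\frac{3}{2})² = 3
E[X(X-1)] = 3 - \frac{3}{2} = \frac{3}{2}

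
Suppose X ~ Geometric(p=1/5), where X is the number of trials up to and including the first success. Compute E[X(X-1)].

E[X(X-1)] = E[X² - X] = E[X²] - E[X]
E[X] = 5
E[X²] = Var(X) + (E[X])² = 20 + (5)² = 45
E[X(X-1)] = 45 - 5 = 40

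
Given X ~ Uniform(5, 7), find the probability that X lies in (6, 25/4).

P(6 < X < 25/4) = ∫_{6}^{25/4} f(x) dx
where f(x) = \frac{1}{2}
= \frac{1}{8}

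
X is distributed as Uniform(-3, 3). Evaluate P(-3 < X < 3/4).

P(-3 < X < 3/4) = ∫_{-3}^{3/4} f(x) dx
where f(x) = \frac{1}{6}
= \frac{5}{8}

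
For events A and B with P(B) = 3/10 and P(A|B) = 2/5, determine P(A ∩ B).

By definition, P(A|B) = P(A ∩ B) / P(B)
So P(A ∩ B) = P(A|B) × P(B)
= 2/5 × 3/10
= 3/25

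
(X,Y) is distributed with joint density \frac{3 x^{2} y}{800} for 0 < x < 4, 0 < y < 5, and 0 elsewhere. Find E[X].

f_X(x) = ∫_0^5 \frac{3 x^{2} y}{800} dy = \frac{3 x^{2}}{64}
E[X] = ∫_0^4 x × (\frac{3 x^{2}}{64}) dx = 3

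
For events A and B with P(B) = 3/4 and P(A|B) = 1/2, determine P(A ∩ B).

By definition, P(A|B) = P(A ∩ B) / P(B)
So P(A ∩ B) = P(A|B) × P(B)
= 1/2 × 3/4
= 3/8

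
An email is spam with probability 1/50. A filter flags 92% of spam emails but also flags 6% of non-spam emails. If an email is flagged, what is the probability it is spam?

Let D = the rare event, + = positive/flagged.
P(D) = 1/50
P(+|D) = 92/100 = 23/25
P(+|D') = 6/100 = 3/50
P(+) = P(+|D)P(D) + P(+|D')P(D')
     = \frac{23}{25} × \frac{1}{50} + \frac{3}{50} × \frac{49}{50}
     = \frac{193}{2500}
P(D|+) = P(+|D)P(D)/P(+) = \frac{46}{193}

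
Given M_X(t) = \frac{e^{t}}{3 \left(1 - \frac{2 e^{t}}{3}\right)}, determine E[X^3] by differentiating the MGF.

To find E[X^3], compute M^(3)(0):
M^(1)(t) = \frac{e^{t}}{3 \left(1 - \frac{2 e^{t}}{3}\right)} + \frac{2 e^{2 t}}{9 \left(1 - \frac{2 e^{t}}{3}\right)^{2}}
M^(2)(t) = \frac{e^{t}}{3 \left(1 - \frac{2 e^{t}}{3}\right)} + \frac{2 e^{2 t}}{3 \left(1 - \frac{2 e^{t}}{3}\right)^{2}} + \frac{8 e^{3 t}}{27 \left(1 - \frac{2 e^{t}}{3}\right)^{3}}
M^(3)(t) = \frac{e^{t}}{3 \left(1 - \frac{2 e^{t}}{3}\right)} + \frac{14 e^{2 t}}{9 \left(1 - \frac{2 e^{t}}{3}\right)^{2}} + \frac{16 e^{3 t}}{9 \left(1 - \frac{2 e^{t}}{3}\right)^{3}} + \frac{16 e^{4 t}}{27 \left(1 - \frac{2 e^{t}}{3}\right)^{4}}
M^(3)(0) = 111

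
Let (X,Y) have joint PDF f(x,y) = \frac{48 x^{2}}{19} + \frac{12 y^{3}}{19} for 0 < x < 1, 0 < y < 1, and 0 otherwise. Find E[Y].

E[Y] = ∫_0^1 ∫_0^1 y × f(x,y) dx dy
= \frac{52}{95}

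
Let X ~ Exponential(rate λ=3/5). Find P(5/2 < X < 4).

P(5/2 < X < 4) = ∫_{5/2}^{4} f(x) dx
where f(x) = \frac{3 e^{- \frac{3 x}{5}}}{5}
= - \frac{1}{e^{\frac{12}{5}}} + e^{- \frac{3}{2}}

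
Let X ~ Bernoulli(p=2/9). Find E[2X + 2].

For X ~ Bernoulli(p=2/9):
E[X] = \frac{2}{9}
E[2X + 2] = 2 × E[X] + 2 = \frac{22}{9}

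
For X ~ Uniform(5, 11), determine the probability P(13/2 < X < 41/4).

P(13/2 < X < 41/4) = ∫_{13/2}^{41/4} f(x) dx
where f(x) = \frac{1}{6}
= \frac{5}{8}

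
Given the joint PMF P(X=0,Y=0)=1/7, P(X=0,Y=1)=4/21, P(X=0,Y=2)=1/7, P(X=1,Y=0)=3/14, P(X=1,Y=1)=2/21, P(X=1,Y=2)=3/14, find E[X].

First find marginal of X:
P(X=0) = 10/21
P(X=1) = 11/21
E[X] = 0 × 10/21 + 1 × 11/21 = 11/21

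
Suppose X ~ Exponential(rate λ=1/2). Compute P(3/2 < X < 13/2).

P(3/2 < X < 13/2) = ∫_{3/2}^{13/2} f(x) dx
where f(x) = \frac{e^{- \frac{x}{2}}}{2}
= - \frac{1 - e^{\frac{5}{2}}}{e^{\frac{13}{4}}}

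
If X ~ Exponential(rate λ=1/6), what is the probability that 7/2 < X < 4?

P(7/2 < X < 4) = ∫_{7/2}^{4} f(x) dx
where f(x) = \frac{e^{- \frac{x}{6}}}{6}
= - \frac{1}{e^{\frac{2}{3}}} + e^{- \frac{7}{12}}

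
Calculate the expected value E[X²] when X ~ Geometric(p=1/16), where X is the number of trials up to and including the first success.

Using the identity E[X²] = Var(X) + (E[X])²:
E[X] = 16
Var(X) = 240
E[X²] = 240 + (16)²
= 496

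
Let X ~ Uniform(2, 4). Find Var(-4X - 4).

For X ~ Uniform(2, 4):
Var(X) = \frac{1}{3}
Var(-4X - 4) = (-4)² × Var(X) = 16 × \frac{1}{3} = \frac{16}{3}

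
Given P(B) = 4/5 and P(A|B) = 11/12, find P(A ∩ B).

By definition, P(A|B) = P(A ∩ B) / P(B)
So P(A ∩ B) = P(A|B) × P(B)
= 11/12 × 4/5
= 11/15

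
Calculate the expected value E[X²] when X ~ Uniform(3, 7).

Using the identity E[X²] = Var(X) + (E[X])²:
E[X] = 5
Var(X) = \frac{4}{3}
E[X²] = \frac{4}{3} + (5)²
= \frac{79}{3}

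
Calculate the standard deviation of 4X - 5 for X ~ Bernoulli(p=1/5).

For X ~ Bernoulli(p=1/5):
Var(X) = \frac{4}{25}
SD(X) = √(Var(X)) = √(\frac{4}{25}) = \frac{2}{5}
SD(4X - 5) = |4| × SD(X) = 4 × \frac{2}{5} = \frac{8}{5}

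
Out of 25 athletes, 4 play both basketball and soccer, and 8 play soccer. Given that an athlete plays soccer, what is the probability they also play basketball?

P(A ∩ B) = 4/25
P(B) = 8/25
P(A|B) = P(A ∩ B) / P(B) = (4/25) / (8/25) = 1/2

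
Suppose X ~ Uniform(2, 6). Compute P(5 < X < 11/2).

P(5 < X < 11/2) = ∫_{5}^{11/2} f(x) dx
where f(x) = \frac{1}{4}
= \frac{1}{8}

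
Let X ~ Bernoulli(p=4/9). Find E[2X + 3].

For X ~ Bernoulli(p=4/9):
E[X] = \frac{4}{9}
E[2X + 3] = 2 × E[X] + 3 = \frac{35}{9}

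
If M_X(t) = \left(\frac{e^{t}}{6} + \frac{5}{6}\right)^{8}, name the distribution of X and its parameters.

The MGF M(t) = \left(\frac{e^{t}}{6} + \frac{5}{6}\right)^{8} is the standard form for the Binomial distribution.
Comparing with the known MGF formula identifies: Binomial(n=8, p=1/6)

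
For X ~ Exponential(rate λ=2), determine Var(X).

For X ~ Exponential(rate λ=2):
Var(X) = \frac{1}{4}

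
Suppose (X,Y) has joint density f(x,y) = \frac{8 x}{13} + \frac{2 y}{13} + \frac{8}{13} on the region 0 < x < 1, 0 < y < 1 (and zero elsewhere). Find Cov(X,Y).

E[XY] = ∫∫ xy × f(x,y) dx dy = \frac{11}{39}
E[X] = \frac{43}{78}
E[Y] = \frac{20}{39}
Cov(X,Y) = E[XY] - E[X]E[Y] = - \frac{1}{1521}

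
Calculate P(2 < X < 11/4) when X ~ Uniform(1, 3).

P(2 < X < 11/4) = ∫_{2}^{11/4} f(x) dx
where f(x) = \frac{1}{2}
= \frac{3}{8}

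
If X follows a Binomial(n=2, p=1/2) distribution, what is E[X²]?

Using the identity E[X²] = Var(X) + (E[X])²:
E[X] = 1
Var(X) = \frac{1}{2}
E[X²] = \frac{1}{2} + (1)²
= \frac{3}{2}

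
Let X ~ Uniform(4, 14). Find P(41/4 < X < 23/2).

P(41/4 < X < 23/2) = ∫_{41/4}^{23/2} f(x) dx
where f(x) = \frac{1}{10}
= \frac{1}{8}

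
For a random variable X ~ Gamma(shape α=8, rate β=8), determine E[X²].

Using the identity E[X²] = Var(X) + (E[X])²:
E[X] = 1
Var(X) = \frac{1}{8}
E[X²] = \frac{1}{8} + (1)²
= \frac{9}{8}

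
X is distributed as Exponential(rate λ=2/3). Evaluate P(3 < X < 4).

P(3 < X < 4) = ∫_{3}^{4} f(x) dx
where f(x) = \frac{2 e^{- \frac{2 x}{3}}}{3}
= - \frac{1}{e^{\frac{8}{3}}} + e^{-2}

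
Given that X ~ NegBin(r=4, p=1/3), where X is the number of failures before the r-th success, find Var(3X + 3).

For X ~ NegBin(r=4, p=1/3), where X is the number of failures before the r-th success:
Var(X) = 24
Var(3X + 3) = (3)² × Var(X) = 9 × 24 = 216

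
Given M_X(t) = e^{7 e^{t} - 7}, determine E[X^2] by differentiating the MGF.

To find E[X^2], compute M^(2)(0):
M^(1)(t) = 7 e^{t} e^{7 e^{t} - 7}
M^(2)(t) = 49 e^{2 t} e^{7 e^{t} - 7} + 7 e^{t} e^{7 e^{t} - 7}
M^(2)(0) = 56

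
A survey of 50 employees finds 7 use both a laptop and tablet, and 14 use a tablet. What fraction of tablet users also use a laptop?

P(A ∩ B) = 7/50
P(B) = 14/50 = 7/25
P(A|B) = P(A ∩ B) / P(B) = (7/50) / (7/25) = 1/2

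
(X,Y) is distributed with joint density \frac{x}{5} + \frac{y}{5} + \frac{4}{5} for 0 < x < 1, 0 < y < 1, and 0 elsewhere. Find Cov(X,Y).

E[XY] = ∫∫ xy × f(x,y) dx dy = \frac{4}{15}
E[X] = \frac{31}{60}
E[Y] = \frac{31}{60}
Cov(X,Y) = E[XY] - E[X]E[Y] = - \frac{1}{3600}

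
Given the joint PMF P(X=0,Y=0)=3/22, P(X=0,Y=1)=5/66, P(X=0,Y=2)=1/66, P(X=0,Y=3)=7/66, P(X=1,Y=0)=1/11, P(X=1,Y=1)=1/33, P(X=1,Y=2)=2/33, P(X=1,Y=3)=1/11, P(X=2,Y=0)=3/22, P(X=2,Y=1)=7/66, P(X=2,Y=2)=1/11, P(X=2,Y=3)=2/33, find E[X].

First find marginal of X:
P(X=0) = 1/3
P(X=1) = 3/11
P(X=2) = 13/33
E[X] = 0 × 1/3 + 1 × 3/11 + 2 × 13/33 = 35/33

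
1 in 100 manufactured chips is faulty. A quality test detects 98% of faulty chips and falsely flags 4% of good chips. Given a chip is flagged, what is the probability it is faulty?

Let D = the rare event, + = positive/flagged.
P(D) = 1/100
P(+|D) = 98/100 = 49/50
P(+|D') = 4/100 = 1/25
P(+) = P(+|D)P(D) + P(+|D')P(D')
     = \frac{49}{50} × \frac{1}{100} + \frac{1}{25} × \frac{99}{100}
     = \frac{247}{5000}
P(D|+) = P(+|D)P(D)/P(+) = \frac{49}{247}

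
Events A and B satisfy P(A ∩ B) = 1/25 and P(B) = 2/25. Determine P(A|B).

P(A|B) = P(A ∩ B) / P(B)
= (1/25) / (2/25)
= 1/2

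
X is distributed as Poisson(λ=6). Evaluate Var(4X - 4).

For X ~ Poisson(λ=6):
Var(X) = 6
Var(4X - 4) = (4)² × Var(X) = 16 × 6 = 96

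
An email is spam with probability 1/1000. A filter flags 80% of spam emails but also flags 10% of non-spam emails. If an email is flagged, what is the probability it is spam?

Let D = the rare event, + = positive/flagged.
P(D) = 1/1000
P(+|D) = 80/100 = 4/5
P(+|D') = 10/100 = 1/10
P(+) = P(+|D)P(D) + P(+|D')P(D')
     = \frac{4}{5} × \frac{1}{1000} + \frac{1}{10} × \frac{999}{1000}
     = \frac{1007}{10000}
P(D|+) = P(+|D)P(D)/P(+) = \frac{8}{1007}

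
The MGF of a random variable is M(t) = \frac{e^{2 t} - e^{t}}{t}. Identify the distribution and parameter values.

The MGF M(t) = \frac{e^{2 t} - e^{t}}{t} is the standard form for the Uniform distribution.
Comparing with the known MGF formula identifies: Uniform(1, 2)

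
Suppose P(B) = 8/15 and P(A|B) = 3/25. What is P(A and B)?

By definition, P(A|B) = P(A ∩ B) / P(B)
So P(A ∩ B) = P(A|B) × P(B)
= 3/25 × 8/15
= 8/125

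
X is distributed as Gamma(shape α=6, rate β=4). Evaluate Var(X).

For X ~ Gamma(shape α=6, rate β=4):
Var(X) = \frac{3}{8}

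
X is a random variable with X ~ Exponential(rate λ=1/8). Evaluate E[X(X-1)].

E[X(X-1)] = E[X² - X] = E[X²] - E[X]
E[X] = 8
E[X²] = Var(X) + (E[X])² = 64 + (8)² = 128
E[X(X-1)] = 128 - 8 = 120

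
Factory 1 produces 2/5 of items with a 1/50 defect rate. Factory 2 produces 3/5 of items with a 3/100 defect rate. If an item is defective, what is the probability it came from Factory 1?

Using Bayes' theorem:
P(F1) = 2/5, P(D|F1) = 1/50
P(F2) = 3/5, P(D|F2) = 3/100
P(D) = P(D|F1)P(F1) + P(D|F2)P(F2)
     = \frac{13}{500}
P(F1|D) = P(D|F1)P(F1) / P(D)
= \frac{4}{13}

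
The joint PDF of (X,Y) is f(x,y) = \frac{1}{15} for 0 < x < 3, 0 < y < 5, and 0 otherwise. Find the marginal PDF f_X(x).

f_X(x) = ∫_0^5 f(x,y) dy
= ∫_0^5 \frac{1}{15} dy
= \frac{1}{3} for 0 < x < 3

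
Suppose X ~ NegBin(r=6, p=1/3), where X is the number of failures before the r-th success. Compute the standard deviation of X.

For X ~ NegBin(r=6, p=1/3), where X is the number of failures before the r-th success:
Var(X) = 36
SD(X) = √(Var(X)) = √(36) = 6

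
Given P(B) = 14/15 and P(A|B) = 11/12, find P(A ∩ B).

By definition, P(A|B) = P(A ∩ B) / P(B)
So P(A ∩ B) = P(A|B) × P(B)
= 11/12 × 14/15
= 77/90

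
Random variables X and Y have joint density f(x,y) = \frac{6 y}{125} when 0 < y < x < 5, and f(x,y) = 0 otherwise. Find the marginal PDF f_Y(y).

f_Y(y) = ∫_y^5 \frac{6 y}{125} dx = \frac{6 y \left(5 - y\right)}{125}
for 0 < y < 5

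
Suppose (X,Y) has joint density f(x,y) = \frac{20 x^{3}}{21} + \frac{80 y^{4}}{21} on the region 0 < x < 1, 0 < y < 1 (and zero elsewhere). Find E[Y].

E[Y] = ∫_0^1 ∫_0^1 y × f(x,y) dx dy
= \frac{95}{126}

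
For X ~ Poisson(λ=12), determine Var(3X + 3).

For X ~ Poisson(λ=12):
Var(X) = 12
Var(3X + 3) = (3)² × Var(X) = 9 × 12 = 108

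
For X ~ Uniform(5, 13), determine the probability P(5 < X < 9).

P(5 < X < 9) = ∫_{5}^{9} f(x) dx
where f(x) = \frac{1}{8}
= \frac{1}{2}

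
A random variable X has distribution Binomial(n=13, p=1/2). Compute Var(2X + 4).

For X ~ Binomial(n=13, p=1/2):
Var(X) = \frac{13}{4}
Var(2X + 4) = (2)² × Var(X) = 4 × \frac{13}{4} = 13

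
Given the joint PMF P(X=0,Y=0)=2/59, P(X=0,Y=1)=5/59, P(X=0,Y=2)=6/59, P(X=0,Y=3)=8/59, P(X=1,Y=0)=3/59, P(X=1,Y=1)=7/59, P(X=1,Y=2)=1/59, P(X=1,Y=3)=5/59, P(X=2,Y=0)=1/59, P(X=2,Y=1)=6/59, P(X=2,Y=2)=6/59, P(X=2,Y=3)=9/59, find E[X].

First find marginal of X:
P(X=0) = 21/59
P(X=1) = 16/59
P(X=2) = 22/59
E[X] = 0 × 21/59 + 1 × 16/59 + 2 × 22/59 = 60/59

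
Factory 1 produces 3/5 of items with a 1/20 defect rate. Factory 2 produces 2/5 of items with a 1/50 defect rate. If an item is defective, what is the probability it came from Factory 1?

Using Bayes' theorem:
P(F1) = 3/5, P(D|F1) = 1/20
P(F2) = 2/5, P(D|F2) = 1/50
P(D) = P(D|F1)P(F1) + P(D|F2)P(F2)
     = \frac{19}{500}
P(F1|D) = P(D|F1)P(F1) / P(D)
= \frac{15}{19}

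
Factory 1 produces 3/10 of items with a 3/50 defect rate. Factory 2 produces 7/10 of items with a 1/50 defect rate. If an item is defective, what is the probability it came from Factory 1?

Using Bayes' theorem:
P(F1) = 3/10, P(D|F1) = 3/50
P(F2) = 7/10, P(D|F2) = 1/50
P(D) = P(D|F1)P(F1) + P(D|F2)P(F2)
     = \frac{4}{125}
P(F1|D) = P(D|F1)P(F1) / P(D)
= \frac{9}{16}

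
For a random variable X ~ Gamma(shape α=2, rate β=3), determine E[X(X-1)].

E[X(X-1)] = E[X² - X] = E[X²] - E[X]
E[X] = \frac{2}{3}
E[X²] = Var(X) + (E[X])² = \frac{2}{9} + (\frac{2}{3})² = \frac{2}{3}
E[X(X-1)] = \frac{2}{3} - \frac{2}{3} = 0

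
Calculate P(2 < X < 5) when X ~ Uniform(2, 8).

P(2 < X < 5) = ∫_{2}^{5} f(x) dx
where f(x) = \frac{1}{6}
= \frac{1}{2}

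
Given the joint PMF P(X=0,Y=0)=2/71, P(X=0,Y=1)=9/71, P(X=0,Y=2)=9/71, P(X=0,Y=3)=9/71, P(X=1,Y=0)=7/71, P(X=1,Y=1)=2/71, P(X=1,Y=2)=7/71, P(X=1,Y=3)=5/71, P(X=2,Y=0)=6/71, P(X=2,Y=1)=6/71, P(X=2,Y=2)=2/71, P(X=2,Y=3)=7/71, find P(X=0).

P(X=0) = P(X=0,Y=0) + P(X=0,Y=1) + P(X=0,Y=2) + P(X=0,Y=3)
= 2/71 + 9/71 + 9/71 + 9/71
= 29/71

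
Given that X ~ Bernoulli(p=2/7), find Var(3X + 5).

For X ~ Bernoulli(p=2/7):
Var(X) = \frac{10}{49}
Var(3X + 5) = (3)² × Var(X) = 9 × \frac{10}{49} = \frac{90}{49}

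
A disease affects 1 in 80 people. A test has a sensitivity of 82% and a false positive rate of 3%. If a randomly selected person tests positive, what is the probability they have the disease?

Let D = the rare event, + = positive/flagged.
P(D) = 1/80
P(+|D) = 82/100 = 41/50
P(+|D') = 3/100
P(+) = P(+|D)P(D) + P(+|D')P(D')
     = \frac{41}{50} × \frac{1}{80} + \frac{3}{100} × \frac{79}{80}
     = \frac{319}{8000}
P(D|+) = P(+|D)P(D)/P(+) = \frac{82}{319}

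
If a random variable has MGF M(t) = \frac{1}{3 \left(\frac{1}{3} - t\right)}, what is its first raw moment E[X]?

To find E[X], compute M^(1)(0):
M^(1)(t) = \frac{1}{3 \left(\frac{1}{3} - t\right)^{2}}
M^(1)(0) = 3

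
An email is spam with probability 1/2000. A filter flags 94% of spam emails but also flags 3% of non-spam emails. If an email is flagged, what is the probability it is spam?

Let D = the rare event, + = positive/flagged.
P(D) = 1/2000
P(+|D) = 94/100 = 47/50
P(+|D') = 3/100
P(+) = P(+|D)P(D) + P(+|D')P(D')
     = \frac{47}{50} × \frac{1}{2000} + \frac{3}{100} × \frac{1999}{2000}
     = \frac{6091}{200000}
P(D|+) = P(+|D)P(D)/P(+) = \frac{94}{6091}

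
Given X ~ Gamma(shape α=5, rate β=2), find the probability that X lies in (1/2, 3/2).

P(1/2 < X < 3/2) = ∫_{1/2}^{3/2} f(x) dx
where f(x) = \frac{4 x^{4} e^{- 2 x}}{3}
= \frac{-393 + 65 e^{2}}{24 e^{3}}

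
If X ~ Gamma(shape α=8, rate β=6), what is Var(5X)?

For X ~ Gamma(shape α=8, rate β=6):
Var(X) = \frac{2}{9}
Var(5X) = (5)² × Var(X) = 25 × \frac{2}{9} = \frac{50}{9}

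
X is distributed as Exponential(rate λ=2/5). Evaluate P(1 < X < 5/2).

P(1 < X < 5/2) = ∫_{1}^{5/2} f(x) dx
where f(x) = \frac{2 e^{- \frac{2 x}{5}}}{5}
= - \frac{1}{e} + e^{- \frac{2}{5}}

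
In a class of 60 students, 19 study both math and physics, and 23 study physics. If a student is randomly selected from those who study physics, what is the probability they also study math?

P(A ∩ B) = 19/60
P(B) = 23/60
P(A|B) = P(A ∩ B) / P(B) = (19/60) / (23/60) = 19/23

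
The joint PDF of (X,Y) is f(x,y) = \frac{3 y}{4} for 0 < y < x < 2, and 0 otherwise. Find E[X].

f_X(x) = ∫_0^x \frac{3 y}{4} dy = \frac{3 x^{2}}{8}
E[X] = ∫_0^2 x × (\frac{3 x^{2}}{8}) dx = \frac{3}{2}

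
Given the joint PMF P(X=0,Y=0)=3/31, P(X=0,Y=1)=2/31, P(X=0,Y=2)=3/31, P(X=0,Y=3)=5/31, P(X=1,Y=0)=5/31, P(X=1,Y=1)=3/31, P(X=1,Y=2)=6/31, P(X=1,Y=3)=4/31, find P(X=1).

P(X=1) = P(X=1,Y=0) + P(X=1,Y=1) + P(X=1,Y=2) + P(X=1,Y=3)
= 5/31 + 3/31 + 6/31 + 4/31
= 18/31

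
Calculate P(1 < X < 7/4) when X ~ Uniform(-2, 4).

P(1 < X < 7/4) = ∫_{1}^{7/4} f(x) dx
where f(x) = \frac{1}{6}
= \frac{1}{8}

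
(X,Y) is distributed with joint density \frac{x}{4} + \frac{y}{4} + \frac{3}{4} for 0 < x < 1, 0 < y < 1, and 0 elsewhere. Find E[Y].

E[Y] = ∫_0^1 ∫_0^1 y × f(x,y) dx dy
= \frac{25}{48}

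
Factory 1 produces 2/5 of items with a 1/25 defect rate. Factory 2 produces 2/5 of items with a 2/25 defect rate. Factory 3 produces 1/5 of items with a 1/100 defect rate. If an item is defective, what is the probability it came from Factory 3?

Using Bayes' theorem:
P(F1) = 2/5, P(D|F1) = 1/25
P(F2) = 2/5, P(D|F2) = 2/25
P(F3) = 1/5, P(D|F3) = 1/100
P(D) = P(D|F1)P(F1) + P(D|F2)P(F2) + P(D|F3)P(F3)
     = \frac{1}{20}
P(F3|D) = P(D|F3)P(F3) / P(D)
= \frac{1}{25}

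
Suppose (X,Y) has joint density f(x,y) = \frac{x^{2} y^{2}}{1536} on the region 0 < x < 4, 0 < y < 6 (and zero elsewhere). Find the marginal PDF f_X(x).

f_X(x) = ∫_0^6 f(x,y) dy
= ∫_0^6 \frac{x^{2} y^{2}}{1536} dy
= \frac{3 x^{2}}{64} for 0 < x < 4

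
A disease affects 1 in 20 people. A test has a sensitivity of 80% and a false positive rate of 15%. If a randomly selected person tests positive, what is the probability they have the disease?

Let D = the rare event, + = positive/flagged.
P(D) = 1/20
P(+|D) = 80/100 = 4/5
P(+|D') = 15/100 = 3/20
P(+) = P(+|D)P(D) + P(+|D')P(D')
     = \frac{4}{5} × \frac{1}{20} + \frac{3}{20} × \frac{19}{20}
     = \frac{73}{400}
P(D|+) = P(+|D)P(D)/P(+) = \frac{16}{73}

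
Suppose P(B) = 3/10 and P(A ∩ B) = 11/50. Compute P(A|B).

P(A|B) = P(A ∩ B) / P(B)
= (11/50) / (3/10)
= 11/15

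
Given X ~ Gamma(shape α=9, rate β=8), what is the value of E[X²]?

Using the identity E[X²] = Var(X) + (E[X])²:
E[X] = \frac{9}{8}
Var(X) = \frac{9}{64}
E[X²] = \frac{9}{64} + (\frac{9}{8})²
= \frac{45}{32}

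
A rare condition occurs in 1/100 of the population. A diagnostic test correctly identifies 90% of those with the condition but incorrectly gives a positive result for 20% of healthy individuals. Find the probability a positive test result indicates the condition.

Let D = the rare event, + = positive/flagged.
P(D) = 1/100
P(+|D) = 90/100 = 9/10
P(+|D') = 20/100 = 1/5
P(+) = P(+|D)P(D) + P(+|D')P(D')
     = \frac{9}{10} × \frac{1}{100} + \frac{1}{5} × \frac{99}{100}
     = \frac{207}{1000}
P(D|+) = P(+|D)P(D)/P(+) = \frac{1}{23}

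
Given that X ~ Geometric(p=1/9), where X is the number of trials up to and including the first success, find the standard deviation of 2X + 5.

For X ~ Geometric(p=1/9), where X is the number of trials up to and including the first success:
Var(X) = 72
SD(X) = √(Var(X)) = √(72) = 6 \sqrt{2}
SD(2X + 5) = |2| × SD(X) = 2 × 6 \sqrt{2} = 12 \sqrt{2}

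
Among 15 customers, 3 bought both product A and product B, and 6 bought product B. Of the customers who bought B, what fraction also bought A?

P(A ∩ B) = 3/15 = 1/5
P(B) = 6/15 = 2/5
P(A|B) = P(A ∩ B) / P(B) = (1/5) / (2/5) = 1/2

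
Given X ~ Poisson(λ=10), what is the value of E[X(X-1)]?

E[X(X-1)] = E[X² - X] = E[X²] - E[X]
E[X] = 10
E[X²] = Var(X) + (E[X])² = 10 + (10)² = 110
E[X(X-1)] = 110 - 10 = 100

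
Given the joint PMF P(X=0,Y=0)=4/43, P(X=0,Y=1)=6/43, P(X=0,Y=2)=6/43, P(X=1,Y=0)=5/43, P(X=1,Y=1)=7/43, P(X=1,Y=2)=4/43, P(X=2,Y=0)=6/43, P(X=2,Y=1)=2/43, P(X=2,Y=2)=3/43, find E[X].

First find marginal of X:
P(X=0) = 16/43
P(X=1) = 16/43
P(X=2) = 11/43
E[X] = 0 × 16/43 + 1 × 16/43 + 2 × 11/43 = 38/43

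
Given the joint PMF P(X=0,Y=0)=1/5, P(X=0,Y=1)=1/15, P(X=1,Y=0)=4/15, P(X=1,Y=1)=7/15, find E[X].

First find marginal of X:
P(X=0) = 4/15
P(X=1) = 11/15
E[X] = 0 × 4/15 + 1 × 11/15 = 11/15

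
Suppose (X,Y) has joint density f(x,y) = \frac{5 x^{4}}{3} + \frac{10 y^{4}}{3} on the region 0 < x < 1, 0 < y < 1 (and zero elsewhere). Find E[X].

E[X] = ∫_0^1 ∫_0^1 x × f(x,y) dy dx
= ∫_0^1 ∫_0^1 x × (\frac{5 x^{4}}{3} + \frac{10 y^{4}}{3}) dy dx
= \frac{11}{18}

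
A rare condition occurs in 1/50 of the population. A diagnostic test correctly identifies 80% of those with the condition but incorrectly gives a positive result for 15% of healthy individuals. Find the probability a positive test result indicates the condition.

Let D = the rare event, + = positive/flagged.
P(D) = 1/50
P(+|D) = 80/100 = 4/5
P(+|D') = 15/100 = 3/20
P(+) = P(+|D)P(D) + P(+|D')P(D')
     = \frac{4}{5} × \frac{1}{50} + \frac{3}{20} × \frac{49}{50}
     = \frac{163}{1000}
P(D|+) = P(+|D)P(D)/P(+) = \frac{16}{163}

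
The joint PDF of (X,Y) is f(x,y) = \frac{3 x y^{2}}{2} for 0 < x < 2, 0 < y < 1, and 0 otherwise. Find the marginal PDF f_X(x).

f_X(x) = ∫_0^1 f(x,y) dy
= ∫_0^1 \frac{3 x y^{2}}{2} dy
= \frac{x}{2} for 0 < x < 2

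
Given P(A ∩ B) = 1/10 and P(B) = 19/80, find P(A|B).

P(A|B) = P(A ∩ B) / P(B)
= (1/10) / (19/80)
= 8/19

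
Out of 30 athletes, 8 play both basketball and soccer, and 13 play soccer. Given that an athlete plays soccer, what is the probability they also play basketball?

P(A ∩ B) = 8/30 = 4/15
P(B) = 13/30
P(A|B) = P(A ∩ B) / P(B) = (4/15) / (13/30) = 8/13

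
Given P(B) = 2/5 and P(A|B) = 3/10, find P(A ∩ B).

By definition, P(A|B) = P(A ∩ B) / P(B)
So P(A ∩ B) = P(A|B) × P(B)
= 3/10 × 2/5
= 3/25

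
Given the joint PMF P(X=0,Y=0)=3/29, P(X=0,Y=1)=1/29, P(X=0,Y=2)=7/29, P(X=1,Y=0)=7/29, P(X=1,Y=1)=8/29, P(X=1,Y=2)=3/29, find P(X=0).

P(X=0) = P(X=0,Y=0) + P(X=0,Y=1) + P(X=0,Y=2)
= 3/29 + 1/29 + 7/29
= 11/29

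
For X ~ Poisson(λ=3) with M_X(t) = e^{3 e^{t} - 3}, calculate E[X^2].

To find E[X^2], compute M^(2)(0):
M^(1)(t) = 3 e^{t} e^{3 e^{t} - 3}
M^(2)(t) = 9 e^{2 t} e^{3 e^{t} - 3} + 3 e^{t} e^{3 e^{t} - 3}
M^(2)(0) = 12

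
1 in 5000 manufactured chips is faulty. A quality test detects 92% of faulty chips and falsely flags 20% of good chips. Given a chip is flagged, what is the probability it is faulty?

Let D = the rare event, + = positive/flagged.
P(D) = 1/5000
P(+|D) = 92/100 = 23/25
P(+|D') = 20/100 = 1/5
P(+) = P(+|D)P(D) + P(+|D')P(D')
     = \frac{23}{25} × \frac{1}{5000} + \frac{1}{5} × \frac{4999}{5000}
     = \frac{12509}{62500}
P(D|+) = P(+|D)P(D)/P(+) = \frac{23}{25018}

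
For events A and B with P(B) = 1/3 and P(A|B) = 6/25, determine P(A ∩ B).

By definition, P(A|B) = P(A ∩ B) / P(B)
So P(A ∩ B) = P(A|B) × P(B)
= 6/25 × 1/3
= 2/25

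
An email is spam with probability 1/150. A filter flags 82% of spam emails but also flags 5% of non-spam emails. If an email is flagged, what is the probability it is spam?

Let D = the rare event, + = positive/flagged.
P(D) = 1/150
P(+|D) = 82/100 = 41/50
P(+|D') = 5/100 = 1/20
P(+) = P(+|D)P(D) + P(+|D')P(D')
     = \frac{41}{50} × \frac{1}{150} + \frac{1}{20} × \frac{149}{150}
     = \frac{827}{15000}
P(D|+) = P(+|D)P(D)/P(+) = \frac{82}{827}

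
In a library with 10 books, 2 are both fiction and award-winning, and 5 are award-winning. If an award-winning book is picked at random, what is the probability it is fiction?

P(A ∩ B) = 2/10 = 1/5
P(B) = 5/10 = 1/2
P(A|B) = P(A ∩ B) / P(B) = (1/5) / (1/2) = 2/5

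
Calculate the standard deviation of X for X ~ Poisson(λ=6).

For X ~ Poisson(λ=6):
Var(X) = 6
SD(X) = √(Var(X)) = √(6) = \sqrt{6}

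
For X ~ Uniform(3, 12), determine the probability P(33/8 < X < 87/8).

P(33/8 < X < 87/8) = ∫_{33/8}^{87/8} f(x) dx
where f(x) = \frac{1}{9}
= \frac{3}{4}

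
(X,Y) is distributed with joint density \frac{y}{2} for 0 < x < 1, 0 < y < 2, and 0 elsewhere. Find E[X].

f_X(x) = ∫_0^2 \frac{y}{2} dy = 1
E[X] = ∫_0^1 x × (1) dx = \frac{1}{2}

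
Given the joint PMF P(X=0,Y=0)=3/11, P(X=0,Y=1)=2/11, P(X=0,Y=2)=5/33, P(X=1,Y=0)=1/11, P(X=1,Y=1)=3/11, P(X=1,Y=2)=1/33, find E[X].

First find marginal of X:
P(X=0) = 20/33
P(X=1) = 13/33
E[X] = 0 × 20/33 + 1 × 13/33 = 13/33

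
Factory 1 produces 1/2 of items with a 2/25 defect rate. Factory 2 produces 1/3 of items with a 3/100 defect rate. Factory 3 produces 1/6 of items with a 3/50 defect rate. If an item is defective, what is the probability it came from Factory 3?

Using Bayes' theorem:
P(F1) = 1/2, P(D|F1) = 2/25
P(F2) = 1/3, P(D|F2) = 3/100
P(F3) = 1/6, P(D|F3) = 3/50
P(D) = P(D|F1)P(F1) + P(D|F2)P(F2) + P(D|F3)P(F3)
     = \frac{3}{50}
P(F3|D) = P(D|F3)P(F3) / P(D)
= \frac{1}{6}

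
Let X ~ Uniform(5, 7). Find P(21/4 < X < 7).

P(21/4 < X < 7) = ∫_{21/4}^{7} f(x) dx
where f(x) = \frac{1}{2}
= \frac{7}{8}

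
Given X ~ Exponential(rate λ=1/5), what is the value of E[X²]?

Using the identity E[X²] = Var(X) + (E[X])²:
E[X] = 5
Var(X) = 25
E[X²] = 25 + (5)²
= 50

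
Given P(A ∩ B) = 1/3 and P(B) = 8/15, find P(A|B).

P(A|B) = P(A ∩ B) / P(B)
= (1/3) / (8/15)
= 5/8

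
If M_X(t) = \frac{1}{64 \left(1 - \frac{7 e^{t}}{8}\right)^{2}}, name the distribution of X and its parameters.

The MGF M(t) = \frac{1}{64 \left(1 - \frac{7 e^{t}}{8}\right)^{2}} is the standard form for the NegativeBinomial distribution.
Comparing with the known MGF formula identifies: NegBin(r=2, p=1/8), X = failures before r-th success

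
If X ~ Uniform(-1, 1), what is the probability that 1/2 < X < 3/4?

P(1/2 < X < 3/4) = ∫_{1/2}^{3/4} f(x) dx
where f(x) = \frac{1}{2}
= \frac{1}{8}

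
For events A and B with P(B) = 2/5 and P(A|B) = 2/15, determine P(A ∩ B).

By definition, P(A|B) = P(A ∩ B) / P(B)
So P(A ∩ B) = P(A|B) × P(B)
= 2/15 × 2/5
= 4/75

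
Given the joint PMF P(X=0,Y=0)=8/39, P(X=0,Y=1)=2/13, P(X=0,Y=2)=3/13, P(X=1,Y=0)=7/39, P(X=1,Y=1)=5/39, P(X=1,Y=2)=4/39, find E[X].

First find marginal of X:
P(X=0) = 23/39
P(X=1) = 16/39
E[X] = 0 × 23/39 + 1 × 16/39 = 16/39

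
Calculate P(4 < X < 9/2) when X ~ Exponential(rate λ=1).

P(4 < X < 9/2) = ∫_{4}^{9/2} f(x) dx
where f(x) = e^{- x}
= - \frac{1}{e^{\frac{9}{2}}} + e^{-4}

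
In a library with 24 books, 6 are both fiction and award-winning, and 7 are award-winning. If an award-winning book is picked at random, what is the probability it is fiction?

P(A ∩ B) = 6/24 = 1/4
P(B) = 7/24
P(A|B) = P(A ∩ B) / P(B) = (1/4) / (7/24) = 6/7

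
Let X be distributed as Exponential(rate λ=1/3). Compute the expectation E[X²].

Using the identity E[X²] = Var(X) + (E[X])²:
E[X] = 3
Var(X) = 9
E[X²] = 9 + (3)²
= 18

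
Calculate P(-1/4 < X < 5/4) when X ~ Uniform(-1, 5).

P(-1/4 < X < 5/4) = ∫_{-1/4}^{5/4} f(x) dx
where f(x) = \frac{1}{6}
= \frac{1}{4}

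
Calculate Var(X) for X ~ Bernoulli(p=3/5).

For X ~ Bernoulli(p=3/5):
Var(X) = \frac{6}{25}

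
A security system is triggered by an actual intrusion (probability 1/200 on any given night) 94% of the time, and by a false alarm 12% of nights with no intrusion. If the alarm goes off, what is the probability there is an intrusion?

Let D = the rare event, + = positive/flagged.
P(D) = 1/200
P(+|D) = 94/100 = 47/50
P(+|D') = 12/100 = 3/25
P(+) = P(+|D)P(D) + P(+|D')P(D')
     = \frac{47}{50} × \frac{1}{200} + \frac{3}{25} × \frac{199}{200}
     = \frac{1241}{10000}
P(D|+) = P(+|D)P(D)/P(+) = \frac{47}{1241}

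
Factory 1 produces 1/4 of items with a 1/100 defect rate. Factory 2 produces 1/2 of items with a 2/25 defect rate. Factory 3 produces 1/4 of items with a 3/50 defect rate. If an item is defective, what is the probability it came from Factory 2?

Using Bayes' theorem:
P(F1) = 1/4, P(D|F1) = 1/100
P(F2) = 1/2, P(D|F2) = 2/25
P(F3) = 1/4, P(D|F3) = 3/50
P(D) = P(D|F1)P(F1) + P(D|F2)P(F2) + P(D|F3)P(F3)
     = \frac{23}{400}
P(F2|D) = P(D|F2)P(F2) / P(D)
= \frac{16}{23}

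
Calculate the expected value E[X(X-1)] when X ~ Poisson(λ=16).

E[X(X-1)] = E[X² - X] = E[X²] - E[X]
E[X] = 16
E[X²] = Var(X) + (E[X])² = 16 + (16)² = 272
E[X(X-1)] = 272 - 16 = 256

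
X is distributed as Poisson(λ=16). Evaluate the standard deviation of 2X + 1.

For X ~ Poisson(λ=16):
Var(X) = 16
SD(X) = √(Var(X)) = √(16) = 4
SD(2X + 1) = |2| × SD(X) = 2 × 4 = 8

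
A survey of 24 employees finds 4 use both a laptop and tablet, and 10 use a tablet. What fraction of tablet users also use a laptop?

P(A ∩ B) = 4/24 = 1/6
P(B) = 10/24 = 5/12
P(A|B) = P(A ∩ B) / P(B) = (1/6) / (5/12) = 2/5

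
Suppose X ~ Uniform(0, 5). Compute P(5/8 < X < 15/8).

P(5/8 < X < 15/8) = ∫_{5/8}^{15/8} f(x) dx
where f(x) = \frac{1}{5}
= \frac{1}{4}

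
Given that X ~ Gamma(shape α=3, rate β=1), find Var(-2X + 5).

For X ~ Gamma(shape α=3, rate β=1):
Var(X) = 3
Var(-2X + 5) = (-2)² × Var(X) = 4 × 3 = 12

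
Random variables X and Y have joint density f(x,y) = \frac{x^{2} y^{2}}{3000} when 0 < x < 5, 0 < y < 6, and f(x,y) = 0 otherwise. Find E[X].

f_X(x) = ∫_0^6 \frac{x^{2} y^{2}}{3000} dy = \frac{3 x^{2}}{125}
E[X] = ∫_0^5 x × (\frac{3 x^{2}}{125}) dx = \frac{15}{4}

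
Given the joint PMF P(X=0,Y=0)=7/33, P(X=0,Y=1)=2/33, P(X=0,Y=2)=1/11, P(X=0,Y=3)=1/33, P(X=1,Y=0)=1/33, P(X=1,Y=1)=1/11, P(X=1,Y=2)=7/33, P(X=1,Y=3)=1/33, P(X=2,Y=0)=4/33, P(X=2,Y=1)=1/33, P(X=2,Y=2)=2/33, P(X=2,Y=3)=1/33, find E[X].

First find marginal of X:
P(X=0) = 13/33
P(X=1) = 4/11
P(X=2) = 8/33
E[X] = 0 × 13/33 + 1 × 4/11 + 2 × 8/33 = 28/33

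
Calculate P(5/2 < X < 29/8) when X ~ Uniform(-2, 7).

P(5/2 < X < 29/8) = ∫_{5/2}^{29/8} f(x) dx
where f(x) = \frac{1}{9}
= \frac{1}{8}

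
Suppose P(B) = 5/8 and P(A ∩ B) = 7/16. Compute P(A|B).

P(A|B) = P(A ∩ B) / P(B)
= (7/16) / (5/8)
= 7/10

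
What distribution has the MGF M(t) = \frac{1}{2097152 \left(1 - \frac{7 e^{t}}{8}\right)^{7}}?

The MGF M(t) = \frac{1}{2097152 \left(1 - \frac{7 e^{t}}{8}\right)^{7}} is the standard form for the NegativeBinomial distribution.
Comparing with the known MGF formula identifies: NegBin(r=7, p=1/8), X = failures before r-th success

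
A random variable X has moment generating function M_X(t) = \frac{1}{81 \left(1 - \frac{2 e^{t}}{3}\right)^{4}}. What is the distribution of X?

The MGF M(t) = \frac{1}{81 \left(1 - \frac{2 e^{t}}{3}\right)^{4}} is the standard form for the NegativeBinomial distribution.
Comparing with the known MGF formula identifies: NegBin(r=4, p=1/3), X = failures before r-th success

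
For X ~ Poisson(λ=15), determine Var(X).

For X ~ Poisson(λ=15):
Var(X) = 15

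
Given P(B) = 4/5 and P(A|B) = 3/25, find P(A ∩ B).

By definition, P(A|B) = P(A ∩ B) / P(B)
So P(A ∩ B) = P(A|B) × P(B)
= 3/25 × 4/5
= 12/125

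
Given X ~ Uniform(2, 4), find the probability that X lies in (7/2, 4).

P(7/2 < X < 4) = ∫_{7/2}^{4} f(x) dx
where f(x) = \frac{1}{2}
= \frac{1}{4}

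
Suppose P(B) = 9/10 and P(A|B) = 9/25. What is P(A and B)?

By definition, P(A|B) = P(A ∩ B) / P(B)
So P(A ∩ B) = P(A|B) × P(B)
= 9/25 × 9/10
= 81/250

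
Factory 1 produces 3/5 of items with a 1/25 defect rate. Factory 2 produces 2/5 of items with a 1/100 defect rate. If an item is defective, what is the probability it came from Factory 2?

Using Bayes' theorem:
P(F1) = 3/5, P(D|F1) = 1/25
P(F2) = 2/5, P(D|F2) = 1/100
P(D) = P(D|F1)P(F1) + P(D|F2)P(F2)
     = \frac{7}{250}
P(F2|D) = P(D|F2)P(F2) / P(D)
= \frac{1}{7}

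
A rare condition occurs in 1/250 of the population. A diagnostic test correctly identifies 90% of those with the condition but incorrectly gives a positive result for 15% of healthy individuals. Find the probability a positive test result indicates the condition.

Let D = the rare event, + = positive/flagged.
P(D) = 1/250
P(+|D) = 90/100 = 9/10
P(+|D') = 15/100 = 3/20
P(+) = P(+|D)P(D) + P(+|D')P(D')
     = \frac{9}{10} × \frac{1}{250} + \frac{3}{20} × \frac{249}{250}
     = \frac{153}{1000}
P(D|+) = P(+|D)P(D)/P(+) = \frac{2}{85}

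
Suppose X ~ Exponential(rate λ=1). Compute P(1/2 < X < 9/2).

P(1/2 < X < 9/2) = ∫_{1/2}^{9/2} f(x) dx
where f(x) = e^{- x}
= - \frac{1 - e^{4}}{e^{\frac{9}{2}}}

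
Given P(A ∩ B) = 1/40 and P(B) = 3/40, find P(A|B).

P(A|B) = P(A ∩ B) / P(B)
= (1/40) / (3/40)
= 1/3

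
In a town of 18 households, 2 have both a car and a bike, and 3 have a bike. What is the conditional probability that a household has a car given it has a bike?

P(A ∩ B) = 2/18 = 1/9
P(B) = 3/18 = 1/6
P(A|B) = P(A ∩ B) / P(B) = (1/9) / (1/6) = 2/3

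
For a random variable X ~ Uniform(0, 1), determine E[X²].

Using the identity E[X²] = Var(X) + (E[X])²:
E[X] = \frac{1}{2}
Var(X) = \frac{1}{12}
E[X²] = \frac{1}{12} + (\frac{1}{2})²
= \frac{1}{3}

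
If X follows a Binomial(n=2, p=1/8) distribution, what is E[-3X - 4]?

For X ~ Binomial(n=2, p=1/8):
E[X] = \frac{1}{4}
E[-3X - 4] = -3 × E[X] - 4 = - \frac{19}{4}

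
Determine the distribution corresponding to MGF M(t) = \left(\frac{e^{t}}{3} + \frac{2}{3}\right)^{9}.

The MGF M(t) = \left(\frac{e^{t}}{3} + \frac{2}{3}\right)^{9} is the standard form for the Binomial distribution.
Comparing with the known MGF formula identifies: Binomial(n=9, p=1/3)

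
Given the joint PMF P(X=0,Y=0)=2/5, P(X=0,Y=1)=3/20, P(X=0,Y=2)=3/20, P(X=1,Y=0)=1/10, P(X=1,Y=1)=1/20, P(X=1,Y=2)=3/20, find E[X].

First find marginal of X:
P(X=0) = 7/10
P(X=1) = 3/10
E[X] = 0 × 7/10 + 1 × 3/10 = 3/10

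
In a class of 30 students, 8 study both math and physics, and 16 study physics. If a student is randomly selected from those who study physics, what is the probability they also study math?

P(A ∩ B) = 8/30 = 4/15
P(B) = 16/30 = 8/15
P(A|B) = P(A ∩ B) / P(B) = (4/15) / (8/15) = 1/2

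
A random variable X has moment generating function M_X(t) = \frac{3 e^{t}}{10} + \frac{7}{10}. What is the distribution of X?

The MGF M(t) = \frac{3 e^{t}}{10} + \frac{7}{10} is the standard form for the Bernoulli distribution.
Comparing with the known MGF formula identifies: Bernoulli(p=3/10)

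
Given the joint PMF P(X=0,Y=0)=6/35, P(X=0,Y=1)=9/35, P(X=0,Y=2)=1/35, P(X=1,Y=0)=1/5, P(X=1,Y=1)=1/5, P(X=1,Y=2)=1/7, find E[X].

First find marginal of X:
P(X=0) = 16/35
P(X=1) = 19/35
E[X] = 0 × 16/35 + 1 × 19/35 = 19/35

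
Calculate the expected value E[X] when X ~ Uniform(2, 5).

For X ~ Uniform(2, 5), the expected value is:
E[X] = \frac{7}{2}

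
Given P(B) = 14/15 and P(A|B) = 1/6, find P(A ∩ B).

By definition, P(A|B) = P(A ∩ B) / P(B)
So P(A ∩ B) = P(A|B) × P(B)
= 1/6 × 14/15
= 7/45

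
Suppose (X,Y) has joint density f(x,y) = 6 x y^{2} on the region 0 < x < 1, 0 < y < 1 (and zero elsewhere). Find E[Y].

E[Y] = ∫_0^1 ∫_0^1 y × f(x,y) dx dy
= \frac{3}{4}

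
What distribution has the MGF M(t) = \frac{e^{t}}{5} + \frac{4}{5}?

The MGF M(t) = \frac{e^{t}}{5} + \frac{4}{5} is the standard form for the Bernoulli distribution.
Comparing with the known MGF formula identifies: Bernoulli(p=1/5)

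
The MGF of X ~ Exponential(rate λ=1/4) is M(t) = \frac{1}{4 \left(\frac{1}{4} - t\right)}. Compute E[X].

To find E[X], compute M^(1)(0):
M^(1)(t) = \frac{1}{4 \left(\frac{1}{4} - t\right)^{2}}
M^(1)(0) = 4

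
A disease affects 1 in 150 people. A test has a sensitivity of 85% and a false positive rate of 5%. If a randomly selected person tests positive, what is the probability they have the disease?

Let D = the rare event, + = positive/flagged.
P(D) = 1/150
P(+|D) = 85/100 = 17/20
P(+|D') = 5/100 = 1/20
P(+) = P(+|D)P(D) + P(+|D')P(D')
     = \frac{17}{20} × \frac{1}{150} + \frac{1}{20} × \frac{149}{150}
     = \frac{83}{1500}
P(D|+) = P(+|D)P(D)/P(+) = \frac{17}{166}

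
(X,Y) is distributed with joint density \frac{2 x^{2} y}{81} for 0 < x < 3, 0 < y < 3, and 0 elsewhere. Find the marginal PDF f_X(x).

f_X(x) = ∫_0^3 f(x,y) dy
= ∫_0^3 \frac{2 x^{2} y}{81} dy
= \frac{x^{2}}{9} for 0 < x < 3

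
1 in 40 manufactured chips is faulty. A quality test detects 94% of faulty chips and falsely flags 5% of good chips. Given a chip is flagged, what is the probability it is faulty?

Let D = the rare event, + = positive/flagged.
P(D) = 1/40
P(+|D) = 94/100 = 47/50
P(+|D') = 5/100 = 1/20
P(+) = P(+|D)P(D) + P(+|D')P(D')
     = \frac{47}{50} × \frac{1}{40} + \frac{1}{20} × \frac{39}{40}
     = \frac{289}{4000}
P(D|+) = P(+|D)P(D)/P(+) = \frac{94}{289}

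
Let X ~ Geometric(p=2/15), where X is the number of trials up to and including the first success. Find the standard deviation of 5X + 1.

For X ~ Geometric(p=2/15), where X is the number of trials up to and including the first success:
Var(X) = \frac{195}{4}
SD(X) = √(Var(X)) = √(\frac{195}{4}) = \frac{\sqrt{195}}{2}
SD(5X + 1) = |5| × SD(X) = 5 × \frac{\sqrt{195}}{2} = \frac{5 \sqrt{195}}{2}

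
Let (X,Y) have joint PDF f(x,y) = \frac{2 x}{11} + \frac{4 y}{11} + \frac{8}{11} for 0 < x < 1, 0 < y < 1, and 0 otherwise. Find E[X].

E[X] = ∫_0^1 ∫_0^1 x × f(x,y) dy dx
= ∫_0^1 ∫_0^1 x × (\frac{2 x}{11} + \frac{4 y}{11} + \frac{8}{11}) dy dx
= \frac{17}{33}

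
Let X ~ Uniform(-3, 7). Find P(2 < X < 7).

P(2 < X < 7) = ∫_{2}^{7} f(x) dx
where f(x) = \frac{1}{10}
= \frac{1}{2}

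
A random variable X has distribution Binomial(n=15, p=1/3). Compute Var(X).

For X ~ Binomial(n=15, p=1/3):
Var(X) = \frac{10}{3}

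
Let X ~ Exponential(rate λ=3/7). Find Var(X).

For X ~ Exponential(rate λ=3/7):
Var(X) = \frac{49}{9}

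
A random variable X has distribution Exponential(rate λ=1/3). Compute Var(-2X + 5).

For X ~ Exponential(rate λ=1/3):
Var(X) = 9
Var(-2X + 5) = (-2)² × Var(X) = 4 × 9 = 36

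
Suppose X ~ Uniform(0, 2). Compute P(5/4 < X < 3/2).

P(5/4 < X < 3/2) = ∫_{5/4}^{3/2} f(x) dx
where f(x) = \frac{1}{2}
= \frac{1}{8}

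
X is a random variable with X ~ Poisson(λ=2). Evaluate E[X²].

Using the identity E[X²] = Var(X) + (E[X])²:
E[X] = 2
Var(X) = 2
E[X²] = 2 + (2)²
= 6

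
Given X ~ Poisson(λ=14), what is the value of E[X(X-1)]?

E[X(X-1)] = E[X² - X] = E[X²] - E[X]
E[X] = 14
E[X²] = Var(X) + (E[X])² = 14 + (14)² = 210
E[X(X-1)] = 210 - 14 = 196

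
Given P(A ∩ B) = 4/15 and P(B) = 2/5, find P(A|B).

P(A|B) = P(A ∩ B) / P(B)
= (4/15) / (2/5)
= 2/3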